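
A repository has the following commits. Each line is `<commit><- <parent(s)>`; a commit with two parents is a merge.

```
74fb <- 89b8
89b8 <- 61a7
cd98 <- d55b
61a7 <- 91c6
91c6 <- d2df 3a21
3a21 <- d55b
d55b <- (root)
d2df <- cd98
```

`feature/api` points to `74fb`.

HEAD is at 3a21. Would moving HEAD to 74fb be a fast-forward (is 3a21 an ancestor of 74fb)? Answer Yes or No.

A fast-forward from 3a21 to 74fb is possible iff 3a21 is an ancestor of 74fb.
Ancestors of 74fb: {3a21, 61a7, 74fb, 89b8, 91c6, cd98, d2df, d55b}.
3a21 is among them, so fast-forward is possible.

Yes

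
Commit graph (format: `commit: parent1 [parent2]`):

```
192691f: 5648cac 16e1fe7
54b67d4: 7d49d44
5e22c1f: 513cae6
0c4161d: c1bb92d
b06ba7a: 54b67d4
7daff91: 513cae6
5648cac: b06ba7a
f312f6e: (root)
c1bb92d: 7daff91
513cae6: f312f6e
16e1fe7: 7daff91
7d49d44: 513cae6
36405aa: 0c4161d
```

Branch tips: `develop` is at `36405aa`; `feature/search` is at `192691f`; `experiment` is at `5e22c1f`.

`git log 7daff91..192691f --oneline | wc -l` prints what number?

6

Reachable from 192691f: {16e1fe7, 192691f, 513cae6, 54b67d4, 5648cac, 7d49d44, 7daff91, b06ba7a, f312f6e}.
Reachable from 7daff91: {513cae6, 7daff91, f312f6e}.
In 192691f's history but not 7daff91's: {16e1fe7, 192691f, 54b67d4, 5648cac, 7d49d44, b06ba7a} — 6 commits.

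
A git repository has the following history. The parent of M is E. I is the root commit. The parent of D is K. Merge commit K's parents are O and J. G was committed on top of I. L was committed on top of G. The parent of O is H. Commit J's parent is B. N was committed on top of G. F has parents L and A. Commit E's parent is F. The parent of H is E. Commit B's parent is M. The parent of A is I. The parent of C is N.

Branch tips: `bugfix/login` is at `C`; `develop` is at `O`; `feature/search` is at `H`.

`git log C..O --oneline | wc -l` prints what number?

6

Reachable from O: {A, E, F, G, H, I, L, O}.
Reachable from C: {C, G, I, N}.
In O's history but not C's: {A, E, F, H, L, O} — 6 commits.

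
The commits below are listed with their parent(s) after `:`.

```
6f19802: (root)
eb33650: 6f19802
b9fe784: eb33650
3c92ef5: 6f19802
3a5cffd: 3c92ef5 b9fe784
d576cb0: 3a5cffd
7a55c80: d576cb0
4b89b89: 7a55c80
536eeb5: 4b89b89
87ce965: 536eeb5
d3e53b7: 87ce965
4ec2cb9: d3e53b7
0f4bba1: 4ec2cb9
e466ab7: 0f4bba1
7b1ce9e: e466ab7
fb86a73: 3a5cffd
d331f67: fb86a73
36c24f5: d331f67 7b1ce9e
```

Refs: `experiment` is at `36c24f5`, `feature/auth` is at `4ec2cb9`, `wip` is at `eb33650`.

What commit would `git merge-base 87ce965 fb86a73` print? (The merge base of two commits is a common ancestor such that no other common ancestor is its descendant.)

Ancestors of 87ce965: {3a5cffd, 3c92ef5, 4b89b89, 536eeb5, 6f19802, 7a55c80, 87ce965, b9fe784, d576cb0, eb33650}.
Ancestors of fb86a73: {3a5cffd, 3c92ef5, 6f19802, b9fe784, eb33650, fb86a73}.
Common ancestors: {3a5cffd, 3c92ef5, 6f19802, b9fe784, eb33650}.
Among these, 3a5cffd is not an ancestor of any other common ancestor — it is the merge base.

3a5cffd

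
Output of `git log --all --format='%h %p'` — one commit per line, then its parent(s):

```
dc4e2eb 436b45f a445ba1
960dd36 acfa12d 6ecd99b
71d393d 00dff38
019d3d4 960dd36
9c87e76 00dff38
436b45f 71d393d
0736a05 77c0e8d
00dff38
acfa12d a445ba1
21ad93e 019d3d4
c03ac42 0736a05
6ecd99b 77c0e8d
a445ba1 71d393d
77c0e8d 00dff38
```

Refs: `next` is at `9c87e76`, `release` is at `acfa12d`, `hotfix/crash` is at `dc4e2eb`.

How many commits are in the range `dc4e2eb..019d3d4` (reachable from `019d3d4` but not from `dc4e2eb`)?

5

Reachable from 019d3d4: {00dff38, 019d3d4, 6ecd99b, 71d393d, 77c0e8d, 960dd36, a445ba1, acfa12d}.
Reachable from dc4e2eb: {00dff38, 436b45f, 71d393d, a445ba1, dc4e2eb}.
In 019d3d4's history but not dc4e2eb's: {019d3d4, 6ecd99b, 77c0e8d, 960dd36, acfa12d} — 5 commits.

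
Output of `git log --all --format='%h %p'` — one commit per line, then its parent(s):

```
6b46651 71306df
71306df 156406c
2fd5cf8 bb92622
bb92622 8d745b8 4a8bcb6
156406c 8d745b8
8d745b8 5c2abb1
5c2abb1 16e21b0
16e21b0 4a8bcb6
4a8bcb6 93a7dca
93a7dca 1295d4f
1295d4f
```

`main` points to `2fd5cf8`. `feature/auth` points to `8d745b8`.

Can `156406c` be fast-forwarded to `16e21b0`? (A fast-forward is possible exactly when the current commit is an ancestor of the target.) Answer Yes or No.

A fast-forward from 156406c to 16e21b0 is possible iff 156406c is an ancestor of 16e21b0.
Ancestors of 16e21b0: {1295d4f, 16e21b0, 4a8bcb6, 93a7dca}.
156406c is not among them, so fast-forward is not possible.

No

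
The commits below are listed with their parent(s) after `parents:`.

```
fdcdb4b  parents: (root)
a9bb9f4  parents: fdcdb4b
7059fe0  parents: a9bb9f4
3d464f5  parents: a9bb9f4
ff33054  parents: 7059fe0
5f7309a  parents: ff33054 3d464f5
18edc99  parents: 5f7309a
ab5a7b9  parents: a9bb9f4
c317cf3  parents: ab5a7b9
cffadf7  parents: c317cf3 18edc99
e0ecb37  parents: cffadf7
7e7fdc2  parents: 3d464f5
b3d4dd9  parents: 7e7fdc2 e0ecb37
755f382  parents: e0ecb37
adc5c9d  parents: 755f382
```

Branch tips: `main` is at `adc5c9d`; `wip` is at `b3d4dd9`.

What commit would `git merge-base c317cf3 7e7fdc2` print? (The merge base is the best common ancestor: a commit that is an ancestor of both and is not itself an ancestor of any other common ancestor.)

a9bb9f4

Ancestors of c317cf3: {a9bb9f4, ab5a7b9, c317cf3, fdcdb4b}.
Ancestors of 7e7fdc2: {3d464f5, 7e7fdc2, a9bb9f4, fdcdb4b}.
Common ancestors: {a9bb9f4, fdcdb4b}.
Among these, a9bb9f4 is not an ancestor of any other common ancestor — it is the merge base.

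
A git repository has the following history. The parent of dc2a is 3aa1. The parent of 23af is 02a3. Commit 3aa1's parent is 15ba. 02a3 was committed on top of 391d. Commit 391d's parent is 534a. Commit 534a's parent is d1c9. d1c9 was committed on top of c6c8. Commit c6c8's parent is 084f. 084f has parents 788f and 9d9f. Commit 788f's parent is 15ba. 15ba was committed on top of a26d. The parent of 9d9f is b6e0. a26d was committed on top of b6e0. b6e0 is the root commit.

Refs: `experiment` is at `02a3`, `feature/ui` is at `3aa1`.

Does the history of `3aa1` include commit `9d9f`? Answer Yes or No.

No

Ancestors of 3aa1: {15ba, 3aa1, a26d, b6e0}.
9d9f is not in that set, so it is not an ancestor of 3aa1.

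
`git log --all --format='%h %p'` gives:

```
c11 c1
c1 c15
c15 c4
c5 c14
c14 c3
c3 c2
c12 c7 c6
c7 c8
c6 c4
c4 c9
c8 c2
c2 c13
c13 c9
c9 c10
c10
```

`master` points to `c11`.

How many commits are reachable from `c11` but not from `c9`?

4

Reachable from c11: {c1, c10, c11, c15, c4, c9}.
Reachable from c9: {c10, c9}.
In c11's history but not c9's: {c1, c11, c15, c4} — 4 commits.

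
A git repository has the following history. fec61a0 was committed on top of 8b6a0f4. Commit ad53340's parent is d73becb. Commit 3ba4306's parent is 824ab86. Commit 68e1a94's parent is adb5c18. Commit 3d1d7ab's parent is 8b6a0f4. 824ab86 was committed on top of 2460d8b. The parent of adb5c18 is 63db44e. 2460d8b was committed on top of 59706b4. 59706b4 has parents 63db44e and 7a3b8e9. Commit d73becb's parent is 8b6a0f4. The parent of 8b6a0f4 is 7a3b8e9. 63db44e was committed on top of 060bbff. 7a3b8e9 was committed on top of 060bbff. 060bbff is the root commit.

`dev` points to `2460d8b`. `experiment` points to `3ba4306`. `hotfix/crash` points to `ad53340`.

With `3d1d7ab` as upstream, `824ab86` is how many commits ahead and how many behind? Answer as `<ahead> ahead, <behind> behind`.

4 ahead, 2 behind

Reachable from 824ab86: {060bbff, 2460d8b, 59706b4, 63db44e, 7a3b8e9, 824ab86}.
Reachable from 3d1d7ab: {060bbff, 3d1d7ab, 7a3b8e9, 8b6a0f4}.
Only in 824ab86's history (ahead): {2460d8b, 59706b4, 63db44e, 824ab86} — 4.
Only in 3d1d7ab's history (behind): {3d1d7ab, 8b6a0f4} — 2.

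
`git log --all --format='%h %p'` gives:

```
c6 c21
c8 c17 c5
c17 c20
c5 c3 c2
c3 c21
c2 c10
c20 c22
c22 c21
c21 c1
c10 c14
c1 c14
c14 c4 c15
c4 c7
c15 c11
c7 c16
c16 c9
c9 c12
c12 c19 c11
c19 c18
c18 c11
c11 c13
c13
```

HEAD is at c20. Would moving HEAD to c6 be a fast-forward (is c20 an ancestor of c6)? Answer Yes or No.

A fast-forward from c20 to c6 is possible iff c20 is an ancestor of c6.
Ancestors of c6: {c1, c11, c12, c13, c14, c15, c16, c18, c19, c21, c4, c6, c7, c9}.
c20 is not among them, so fast-forward is not possible.

No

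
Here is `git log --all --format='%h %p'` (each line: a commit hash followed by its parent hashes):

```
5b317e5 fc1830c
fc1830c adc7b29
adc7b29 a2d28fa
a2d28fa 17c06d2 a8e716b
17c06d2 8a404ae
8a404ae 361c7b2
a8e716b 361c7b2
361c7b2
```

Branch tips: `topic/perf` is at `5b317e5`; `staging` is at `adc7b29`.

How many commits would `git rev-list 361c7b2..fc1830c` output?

6

Reachable from fc1830c: {17c06d2, 361c7b2, 8a404ae, a2d28fa, a8e716b, adc7b29, fc1830c}.
Reachable from 361c7b2: {361c7b2}.
In fc1830c's history but not 361c7b2's: {17c06d2, 8a404ae, a2d28fa, a8e716b, adc7b29, fc1830c} — 6 commits.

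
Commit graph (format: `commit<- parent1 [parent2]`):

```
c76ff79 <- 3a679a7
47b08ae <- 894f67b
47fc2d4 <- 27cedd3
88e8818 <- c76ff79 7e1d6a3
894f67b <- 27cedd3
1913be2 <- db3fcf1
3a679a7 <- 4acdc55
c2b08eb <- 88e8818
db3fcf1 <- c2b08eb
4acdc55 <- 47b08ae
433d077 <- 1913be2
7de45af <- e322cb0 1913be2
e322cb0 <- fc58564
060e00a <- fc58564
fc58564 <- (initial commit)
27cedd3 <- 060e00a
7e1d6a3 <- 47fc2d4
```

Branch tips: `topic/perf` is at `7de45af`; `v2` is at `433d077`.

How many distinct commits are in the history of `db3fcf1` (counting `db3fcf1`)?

13

Walking parent pointers from db3fcf1: reachable set = {060e00a, 27cedd3, 3a679a7, 47b08ae, 47fc2d4, 4acdc55, 7e1d6a3, 88e8818, 894f67b, c2b08eb, c76ff79, db3fcf1, fc58564}.
That is 13 commits.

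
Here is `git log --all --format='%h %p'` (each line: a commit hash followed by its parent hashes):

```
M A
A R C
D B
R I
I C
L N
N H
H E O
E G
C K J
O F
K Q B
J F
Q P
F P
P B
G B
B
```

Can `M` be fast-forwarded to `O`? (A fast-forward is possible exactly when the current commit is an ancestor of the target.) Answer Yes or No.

A fast-forward from M to O is possible iff M is an ancestor of O.
Ancestors of O: {B, F, O, P}.
M is not among them, so fast-forward is not possible.

No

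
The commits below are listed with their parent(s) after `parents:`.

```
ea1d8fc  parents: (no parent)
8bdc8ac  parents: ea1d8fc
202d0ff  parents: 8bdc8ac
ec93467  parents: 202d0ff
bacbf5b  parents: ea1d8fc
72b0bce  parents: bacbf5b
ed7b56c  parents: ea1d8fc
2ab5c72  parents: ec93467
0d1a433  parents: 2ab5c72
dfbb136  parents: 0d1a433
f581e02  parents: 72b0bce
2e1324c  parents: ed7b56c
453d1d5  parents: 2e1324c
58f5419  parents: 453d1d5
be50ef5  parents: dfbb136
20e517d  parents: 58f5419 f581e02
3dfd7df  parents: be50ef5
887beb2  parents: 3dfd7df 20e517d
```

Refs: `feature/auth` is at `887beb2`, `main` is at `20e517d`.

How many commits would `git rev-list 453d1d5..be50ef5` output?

7

Reachable from be50ef5: {0d1a433, 202d0ff, 2ab5c72, 8bdc8ac, be50ef5, dfbb136, ea1d8fc, ec93467}.
Reachable from 453d1d5: {2e1324c, 453d1d5, ea1d8fc, ed7b56c}.
In be50ef5's history but not 453d1d5's: {0d1a433, 202d0ff, 2ab5c72, 8bdc8ac, be50ef5, dfbb136, ec93467} — 7 commits.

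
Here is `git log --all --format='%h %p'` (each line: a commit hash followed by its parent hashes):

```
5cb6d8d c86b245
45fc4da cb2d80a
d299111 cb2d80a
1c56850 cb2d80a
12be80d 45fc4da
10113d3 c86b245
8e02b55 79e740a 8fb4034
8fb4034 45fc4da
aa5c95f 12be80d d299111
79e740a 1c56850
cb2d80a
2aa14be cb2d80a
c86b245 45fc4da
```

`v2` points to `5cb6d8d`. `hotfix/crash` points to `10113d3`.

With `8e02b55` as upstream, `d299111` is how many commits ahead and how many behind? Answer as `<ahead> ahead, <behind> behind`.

Reachable from d299111: {cb2d80a, d299111}.
Reachable from 8e02b55: {1c56850, 45fc4da, 79e740a, 8e02b55, 8fb4034, cb2d80a}.
Only in d299111's history (ahead): {d299111} — 1.
Only in 8e02b55's history (behind): {1c56850, 45fc4da, 79e740a, 8e02b55, 8fb4034} — 5.

1 ahead, 5 behind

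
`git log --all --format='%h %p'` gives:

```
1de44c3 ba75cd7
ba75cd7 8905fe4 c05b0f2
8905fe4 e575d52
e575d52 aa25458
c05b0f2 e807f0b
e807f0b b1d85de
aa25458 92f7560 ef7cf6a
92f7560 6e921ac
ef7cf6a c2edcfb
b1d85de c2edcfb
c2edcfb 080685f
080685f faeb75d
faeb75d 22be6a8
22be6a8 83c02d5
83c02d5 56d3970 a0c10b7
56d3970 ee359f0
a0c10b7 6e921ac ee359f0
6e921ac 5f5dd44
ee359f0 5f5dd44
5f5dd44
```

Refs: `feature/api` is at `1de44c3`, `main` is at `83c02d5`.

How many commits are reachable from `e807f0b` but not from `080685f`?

Reachable from e807f0b: {080685f, 22be6a8, 56d3970, 5f5dd44, 6e921ac, 83c02d5, a0c10b7, b1d85de, c2edcfb, e807f0b, ee359f0, faeb75d}.
Reachable from 080685f: {080685f, 22be6a8, 56d3970, 5f5dd44, 6e921ac, 83c02d5, a0c10b7, ee359f0, faeb75d}.
In e807f0b's history but not 080685f's: {b1d85de, c2edcfb, e807f0b} — 3 commits.

3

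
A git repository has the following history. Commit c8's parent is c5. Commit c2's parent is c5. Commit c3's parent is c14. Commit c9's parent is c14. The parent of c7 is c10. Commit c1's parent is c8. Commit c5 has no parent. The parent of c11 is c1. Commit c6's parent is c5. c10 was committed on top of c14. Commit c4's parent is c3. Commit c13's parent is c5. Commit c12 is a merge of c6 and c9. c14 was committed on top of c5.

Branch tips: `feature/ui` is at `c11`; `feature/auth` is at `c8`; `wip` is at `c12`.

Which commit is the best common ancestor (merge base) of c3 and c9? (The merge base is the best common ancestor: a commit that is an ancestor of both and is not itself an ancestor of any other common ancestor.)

c14

Ancestors of c3: {c14, c3, c5}.
Ancestors of c9: {c14, c5, c9}.
Common ancestors: {c14, c5}.
Among these, c14 is not an ancestor of any other common ancestor — it is the merge base.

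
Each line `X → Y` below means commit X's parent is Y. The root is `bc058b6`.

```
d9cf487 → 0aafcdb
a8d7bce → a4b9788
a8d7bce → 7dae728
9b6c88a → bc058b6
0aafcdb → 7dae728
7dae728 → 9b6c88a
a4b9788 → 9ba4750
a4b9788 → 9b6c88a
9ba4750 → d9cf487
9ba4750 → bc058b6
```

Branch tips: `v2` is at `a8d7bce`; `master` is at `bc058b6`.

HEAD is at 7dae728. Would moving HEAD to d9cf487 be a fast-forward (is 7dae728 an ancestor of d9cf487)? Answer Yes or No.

A fast-forward from 7dae728 to d9cf487 is possible iff 7dae728 is an ancestor of d9cf487.
Ancestors of d9cf487: {0aafcdb, 7dae728, 9b6c88a, bc058b6, d9cf487}.
7dae728 is among them, so fast-forward is possible.

Yes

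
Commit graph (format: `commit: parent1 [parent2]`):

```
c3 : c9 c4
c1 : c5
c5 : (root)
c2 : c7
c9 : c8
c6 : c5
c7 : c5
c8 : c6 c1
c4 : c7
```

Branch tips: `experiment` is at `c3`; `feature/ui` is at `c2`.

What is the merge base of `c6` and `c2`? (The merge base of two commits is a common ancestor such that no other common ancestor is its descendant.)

c5

Ancestors of c6: {c5, c6}.
Ancestors of c2: {c2, c5, c7}.
Common ancestors: {c5}.
The only common ancestor is c5, so it is the merge base.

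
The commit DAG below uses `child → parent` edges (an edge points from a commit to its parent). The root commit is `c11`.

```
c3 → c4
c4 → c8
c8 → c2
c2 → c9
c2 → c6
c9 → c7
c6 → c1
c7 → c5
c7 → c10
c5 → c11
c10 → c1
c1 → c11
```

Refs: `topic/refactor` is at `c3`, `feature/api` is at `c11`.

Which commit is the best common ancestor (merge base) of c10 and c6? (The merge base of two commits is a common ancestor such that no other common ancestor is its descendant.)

c1

Ancestors of c10: {c1, c10, c11}.
Ancestors of c6: {c1, c11, c6}.
Common ancestors: {c1, c11}.
Among these, c1 is not an ancestor of any other common ancestor — it is the merge base.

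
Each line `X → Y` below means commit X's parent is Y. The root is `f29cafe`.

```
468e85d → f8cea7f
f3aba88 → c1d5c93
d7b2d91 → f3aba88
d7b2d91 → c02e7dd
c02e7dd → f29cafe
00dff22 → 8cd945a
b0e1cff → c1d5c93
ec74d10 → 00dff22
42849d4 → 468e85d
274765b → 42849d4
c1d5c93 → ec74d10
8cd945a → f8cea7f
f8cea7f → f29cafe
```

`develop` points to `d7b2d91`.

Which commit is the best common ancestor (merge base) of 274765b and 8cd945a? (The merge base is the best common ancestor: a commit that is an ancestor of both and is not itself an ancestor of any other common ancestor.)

f8cea7f

Ancestors of 274765b: {274765b, 42849d4, 468e85d, f29cafe, f8cea7f}.
Ancestors of 8cd945a: {8cd945a, f29cafe, f8cea7f}.
Common ancestors: {f29cafe, f8cea7f}.
Among these, f8cea7f is not an ancestor of any other common ancestor — it is the merge base.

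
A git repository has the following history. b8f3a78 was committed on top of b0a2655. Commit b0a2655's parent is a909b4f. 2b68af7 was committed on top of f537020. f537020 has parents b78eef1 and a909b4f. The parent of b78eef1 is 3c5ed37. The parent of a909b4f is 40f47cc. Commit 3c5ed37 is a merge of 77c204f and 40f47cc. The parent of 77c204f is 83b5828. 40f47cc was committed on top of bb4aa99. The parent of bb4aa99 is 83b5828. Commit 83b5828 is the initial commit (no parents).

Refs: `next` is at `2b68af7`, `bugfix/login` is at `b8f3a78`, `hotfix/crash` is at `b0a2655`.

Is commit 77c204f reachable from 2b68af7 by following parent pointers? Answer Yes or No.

Ancestors of 2b68af7 (commits reachable by following parents): {2b68af7, 3c5ed37, 40f47cc, 77c204f, 83b5828, a909b4f, b78eef1, bb4aa99, f537020}.
77c204f is in that set, so it is an ancestor of 2b68af7.

Yes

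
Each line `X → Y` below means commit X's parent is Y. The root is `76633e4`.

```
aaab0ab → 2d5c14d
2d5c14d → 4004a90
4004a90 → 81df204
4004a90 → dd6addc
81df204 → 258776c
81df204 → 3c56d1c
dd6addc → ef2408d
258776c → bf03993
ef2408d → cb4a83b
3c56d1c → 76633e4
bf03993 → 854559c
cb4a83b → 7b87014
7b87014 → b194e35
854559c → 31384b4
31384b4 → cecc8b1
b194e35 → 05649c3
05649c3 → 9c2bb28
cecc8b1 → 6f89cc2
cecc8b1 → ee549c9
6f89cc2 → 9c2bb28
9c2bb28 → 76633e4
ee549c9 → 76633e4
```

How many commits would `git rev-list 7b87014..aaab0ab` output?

15

Reachable from aaab0ab: {05649c3, 258776c, 2d5c14d, 31384b4, 3c56d1c, 4004a90, 6f89cc2, 76633e4, 7b87014, 81df204, 854559c, 9c2bb28, aaab0ab, b194e35, bf03993, cb4a83b, cecc8b1, dd6addc, ee549c9, ef2408d}.
Reachable from 7b87014: {05649c3, 76633e4, 7b87014, 9c2bb28, b194e35}.
In aaab0ab's history but not 7b87014's: {258776c, 2d5c14d, 31384b4, 3c56d1c, 4004a90, 6f89cc2, 81df204, 854559c, aaab0ab, bf03993, cb4a83b, cecc8b1, dd6addc, ee549c9, ef2408d} — 15 commits.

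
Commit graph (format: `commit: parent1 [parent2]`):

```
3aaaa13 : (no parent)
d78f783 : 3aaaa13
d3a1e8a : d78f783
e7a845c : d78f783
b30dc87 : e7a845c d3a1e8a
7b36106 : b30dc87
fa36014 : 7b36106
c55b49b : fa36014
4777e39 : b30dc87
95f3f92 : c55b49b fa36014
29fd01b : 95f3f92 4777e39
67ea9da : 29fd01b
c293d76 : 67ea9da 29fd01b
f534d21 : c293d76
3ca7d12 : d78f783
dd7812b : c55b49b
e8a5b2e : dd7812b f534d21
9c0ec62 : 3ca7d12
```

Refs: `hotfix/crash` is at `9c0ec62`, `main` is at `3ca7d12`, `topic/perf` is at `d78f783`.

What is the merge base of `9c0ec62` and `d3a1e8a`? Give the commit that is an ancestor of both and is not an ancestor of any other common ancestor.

d78f783

Ancestors of 9c0ec62: {3aaaa13, 3ca7d12, 9c0ec62, d78f783}.
Ancestors of d3a1e8a: {3aaaa13, d3a1e8a, d78f783}.
Common ancestors: {3aaaa13, d78f783}.
Among these, d78f783 is not an ancestor of any other common ancestor — it is the merge base.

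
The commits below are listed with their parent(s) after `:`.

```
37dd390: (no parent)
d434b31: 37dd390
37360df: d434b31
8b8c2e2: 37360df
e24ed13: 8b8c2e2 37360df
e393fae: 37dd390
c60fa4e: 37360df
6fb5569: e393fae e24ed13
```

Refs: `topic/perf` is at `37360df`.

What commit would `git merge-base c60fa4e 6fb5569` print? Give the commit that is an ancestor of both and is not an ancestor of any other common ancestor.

37360df

Ancestors of c60fa4e: {37360df, 37dd390, c60fa4e, d434b31}.
Ancestors of 6fb5569: {37360df, 37dd390, 6fb5569, 8b8c2e2, d434b31, e24ed13, e393fae}.
Common ancestors: {37360df, 37dd390, d434b31}.
Among these, 37360df is not an ancestor of any other common ancestor — it is the merge base.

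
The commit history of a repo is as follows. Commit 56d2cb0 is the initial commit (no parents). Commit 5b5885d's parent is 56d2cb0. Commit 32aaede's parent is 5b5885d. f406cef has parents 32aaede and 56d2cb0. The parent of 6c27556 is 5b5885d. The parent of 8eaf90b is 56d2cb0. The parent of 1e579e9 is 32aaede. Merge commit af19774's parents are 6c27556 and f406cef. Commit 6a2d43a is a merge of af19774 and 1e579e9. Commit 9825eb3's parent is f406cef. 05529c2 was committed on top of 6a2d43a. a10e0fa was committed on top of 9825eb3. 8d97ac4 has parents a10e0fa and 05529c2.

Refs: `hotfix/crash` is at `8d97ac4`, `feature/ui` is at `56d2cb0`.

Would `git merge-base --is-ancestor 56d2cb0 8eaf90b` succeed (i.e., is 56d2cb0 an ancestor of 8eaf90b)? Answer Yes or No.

Ancestors of 8eaf90b (commits reachable by following parents): {56d2cb0, 8eaf90b}.
56d2cb0 is in that set, so it is an ancestor of 8eaf90b.

Yes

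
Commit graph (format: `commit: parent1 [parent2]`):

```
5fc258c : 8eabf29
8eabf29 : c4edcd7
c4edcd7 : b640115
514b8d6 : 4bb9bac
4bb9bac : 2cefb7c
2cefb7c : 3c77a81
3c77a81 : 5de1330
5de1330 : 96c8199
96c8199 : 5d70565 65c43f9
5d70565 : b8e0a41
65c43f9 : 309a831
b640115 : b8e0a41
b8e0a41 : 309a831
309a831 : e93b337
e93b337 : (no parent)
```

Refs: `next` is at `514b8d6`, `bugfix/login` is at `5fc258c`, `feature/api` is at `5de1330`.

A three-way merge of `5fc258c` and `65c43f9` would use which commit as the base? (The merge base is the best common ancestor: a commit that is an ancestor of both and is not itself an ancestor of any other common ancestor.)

Ancestors of 5fc258c: {309a831, 5fc258c, 8eabf29, b640115, b8e0a41, c4edcd7, e93b337}.
Ancestors of 65c43f9: {309a831, 65c43f9, e93b337}.
Common ancestors: {309a831, e93b337}.
Among these, 309a831 is not an ancestor of any other common ancestor — it is the merge base.

309a831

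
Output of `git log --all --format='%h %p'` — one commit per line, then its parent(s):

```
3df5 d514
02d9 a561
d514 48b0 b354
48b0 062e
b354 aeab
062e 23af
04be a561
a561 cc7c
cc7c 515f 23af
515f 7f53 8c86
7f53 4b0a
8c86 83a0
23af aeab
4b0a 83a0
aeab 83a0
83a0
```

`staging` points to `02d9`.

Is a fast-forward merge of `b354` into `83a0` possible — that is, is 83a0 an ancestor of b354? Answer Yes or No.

A fast-forward from 83a0 to b354 is possible iff 83a0 is an ancestor of b354.
Ancestors of b354: {83a0, aeab, b354}.
83a0 is among them, so fast-forward is possible.

Yes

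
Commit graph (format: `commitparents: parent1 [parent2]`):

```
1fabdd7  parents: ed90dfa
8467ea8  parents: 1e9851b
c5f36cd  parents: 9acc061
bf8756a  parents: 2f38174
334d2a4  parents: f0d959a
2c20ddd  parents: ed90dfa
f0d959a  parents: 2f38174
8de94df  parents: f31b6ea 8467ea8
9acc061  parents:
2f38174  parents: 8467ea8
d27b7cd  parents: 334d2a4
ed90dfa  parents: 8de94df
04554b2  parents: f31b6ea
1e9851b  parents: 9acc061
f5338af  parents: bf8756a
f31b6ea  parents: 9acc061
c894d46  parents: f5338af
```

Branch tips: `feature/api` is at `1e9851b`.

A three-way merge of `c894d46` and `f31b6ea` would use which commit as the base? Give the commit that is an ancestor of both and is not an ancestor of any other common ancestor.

Ancestors of c894d46: {1e9851b, 2f38174, 8467ea8, 9acc061, bf8756a, c894d46, f5338af}.
Ancestors of f31b6ea: {9acc061, f31b6ea}.
Common ancestors: {9acc061}.
The only common ancestor is 9acc061, so it is the merge base.

9acc061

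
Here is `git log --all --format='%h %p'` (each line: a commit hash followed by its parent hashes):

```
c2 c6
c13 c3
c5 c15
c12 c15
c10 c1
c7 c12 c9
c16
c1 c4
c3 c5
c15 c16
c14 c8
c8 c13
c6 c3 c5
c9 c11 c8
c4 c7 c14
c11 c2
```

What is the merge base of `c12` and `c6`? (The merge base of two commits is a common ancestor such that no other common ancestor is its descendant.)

Ancestors of c12: {c12, c15, c16}.
Ancestors of c6: {c15, c16, c3, c5, c6}.
Common ancestors: {c15, c16}.
Among these, c15 is not an ancestor of any other common ancestor — it is the merge base.

c15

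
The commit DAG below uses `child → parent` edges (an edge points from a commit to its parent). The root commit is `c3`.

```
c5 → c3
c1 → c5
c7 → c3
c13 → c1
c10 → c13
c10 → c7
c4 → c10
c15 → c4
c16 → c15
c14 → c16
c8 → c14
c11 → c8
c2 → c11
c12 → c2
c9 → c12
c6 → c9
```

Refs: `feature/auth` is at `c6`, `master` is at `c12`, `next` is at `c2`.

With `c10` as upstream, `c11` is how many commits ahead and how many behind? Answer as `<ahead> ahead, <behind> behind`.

Reachable from c11: {c1, c10, c11, c13, c14, c15, c16, c3, c4, c5, c7, c8}.
Reachable from c10: {c1, c10, c13, c3, c5, c7}.
Only in c11's history (ahead): {c11, c14, c15, c16, c4, c8} — 6.
Only in c10's history (behind): {} — 0.

6 ahead, 0 behind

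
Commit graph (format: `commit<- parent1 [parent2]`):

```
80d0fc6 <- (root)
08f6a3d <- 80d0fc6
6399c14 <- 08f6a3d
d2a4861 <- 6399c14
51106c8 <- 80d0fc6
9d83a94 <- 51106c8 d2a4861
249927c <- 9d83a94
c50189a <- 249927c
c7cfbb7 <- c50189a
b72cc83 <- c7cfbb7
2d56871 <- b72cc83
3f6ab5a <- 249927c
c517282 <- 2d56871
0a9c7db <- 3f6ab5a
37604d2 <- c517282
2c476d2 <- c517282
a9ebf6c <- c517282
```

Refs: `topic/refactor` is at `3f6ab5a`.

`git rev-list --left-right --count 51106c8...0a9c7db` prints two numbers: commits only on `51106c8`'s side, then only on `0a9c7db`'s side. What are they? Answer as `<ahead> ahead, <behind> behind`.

0 ahead, 7 behind

Reachable from 51106c8: {51106c8, 80d0fc6}.
Reachable from 0a9c7db: {08f6a3d, 0a9c7db, 249927c, 3f6ab5a, 51106c8, 6399c14, 80d0fc6, 9d83a94, d2a4861}.
Only in 51106c8's history (ahead): {} — 0.
Only in 0a9c7db's history (behind): {08f6a3d, 0a9c7db, 249927c, 3f6ab5a, 6399c14, 9d83a94, d2a4861} — 7.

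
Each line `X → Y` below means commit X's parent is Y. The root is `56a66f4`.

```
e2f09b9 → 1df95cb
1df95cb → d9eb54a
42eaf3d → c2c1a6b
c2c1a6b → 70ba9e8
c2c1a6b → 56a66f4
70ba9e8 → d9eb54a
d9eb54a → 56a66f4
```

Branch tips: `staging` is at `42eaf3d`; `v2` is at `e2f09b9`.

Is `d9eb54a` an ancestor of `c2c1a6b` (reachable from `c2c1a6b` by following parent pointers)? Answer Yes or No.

Yes

Ancestors of c2c1a6b (commits reachable by following parents): {56a66f4, 70ba9e8, c2c1a6b, d9eb54a}.
d9eb54a is in that set, so it is an ancestor of c2c1a6b.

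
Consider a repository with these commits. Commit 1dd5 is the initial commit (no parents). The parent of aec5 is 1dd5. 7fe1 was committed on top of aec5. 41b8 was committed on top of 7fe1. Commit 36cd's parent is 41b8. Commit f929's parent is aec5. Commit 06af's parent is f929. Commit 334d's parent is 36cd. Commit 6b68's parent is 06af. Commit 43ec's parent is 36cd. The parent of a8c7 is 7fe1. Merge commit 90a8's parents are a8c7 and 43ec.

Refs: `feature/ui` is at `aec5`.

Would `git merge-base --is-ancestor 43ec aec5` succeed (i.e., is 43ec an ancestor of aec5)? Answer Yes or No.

No

Ancestors of aec5: {1dd5, aec5}.
43ec is not in that set, so it is not an ancestor of aec5.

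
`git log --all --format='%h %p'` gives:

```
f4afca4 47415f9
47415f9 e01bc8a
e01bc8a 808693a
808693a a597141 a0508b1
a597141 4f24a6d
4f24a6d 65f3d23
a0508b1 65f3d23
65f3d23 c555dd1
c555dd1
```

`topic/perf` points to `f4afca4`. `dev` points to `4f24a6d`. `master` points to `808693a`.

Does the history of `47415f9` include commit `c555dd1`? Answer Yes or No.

Ancestors of 47415f9 (commits reachable by following parents): {47415f9, 4f24a6d, 65f3d23, 808693a, a0508b1, a597141, c555dd1, e01bc8a}.
c555dd1 is in that set, so it is an ancestor of 47415f9.

Yes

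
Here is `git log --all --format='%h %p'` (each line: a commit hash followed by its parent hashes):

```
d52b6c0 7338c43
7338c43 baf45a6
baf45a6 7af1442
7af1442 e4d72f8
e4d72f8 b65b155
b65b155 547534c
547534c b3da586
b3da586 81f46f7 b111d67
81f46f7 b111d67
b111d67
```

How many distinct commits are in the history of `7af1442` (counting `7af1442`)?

7

Walking parent pointers from 7af1442: reachable set = {547534c, 7af1442, 81f46f7, b111d67, b3da586, b65b155, e4d72f8}.
That is 7 commits.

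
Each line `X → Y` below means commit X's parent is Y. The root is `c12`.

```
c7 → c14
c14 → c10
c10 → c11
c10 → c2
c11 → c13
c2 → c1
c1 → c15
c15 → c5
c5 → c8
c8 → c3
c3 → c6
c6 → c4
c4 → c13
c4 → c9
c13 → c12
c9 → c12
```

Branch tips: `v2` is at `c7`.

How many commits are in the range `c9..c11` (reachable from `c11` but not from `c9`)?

2

Reachable from c11: {c11, c12, c13}.
Reachable from c9: {c12, c9}.
In c11's history but not c9's: {c11, c13} — 2 commits.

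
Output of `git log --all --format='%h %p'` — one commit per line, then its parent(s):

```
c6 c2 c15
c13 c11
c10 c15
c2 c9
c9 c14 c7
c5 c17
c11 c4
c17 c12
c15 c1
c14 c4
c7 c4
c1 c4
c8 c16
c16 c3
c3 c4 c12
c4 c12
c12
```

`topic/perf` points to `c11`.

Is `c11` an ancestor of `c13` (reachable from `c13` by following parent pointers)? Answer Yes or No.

Yes

Ancestors of c13 (commits reachable by following parents): {c11, c12, c13, c4}.
c11 is in that set, so it is an ancestor of c13.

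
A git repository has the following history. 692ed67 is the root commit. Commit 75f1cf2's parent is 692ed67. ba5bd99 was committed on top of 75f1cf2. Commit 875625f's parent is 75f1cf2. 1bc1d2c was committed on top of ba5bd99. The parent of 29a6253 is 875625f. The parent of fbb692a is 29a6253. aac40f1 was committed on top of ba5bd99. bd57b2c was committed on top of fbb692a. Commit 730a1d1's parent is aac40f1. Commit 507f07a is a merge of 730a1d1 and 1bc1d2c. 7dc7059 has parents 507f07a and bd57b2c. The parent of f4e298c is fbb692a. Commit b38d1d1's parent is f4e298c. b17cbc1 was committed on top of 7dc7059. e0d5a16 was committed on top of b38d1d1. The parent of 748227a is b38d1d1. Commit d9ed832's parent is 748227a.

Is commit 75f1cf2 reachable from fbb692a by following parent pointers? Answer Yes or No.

Ancestors of fbb692a (commits reachable by following parents): {29a6253, 692ed67, 75f1cf2, 875625f, fbb692a}.
75f1cf2 is in that set, so it is an ancestor of fbb692a.

Yes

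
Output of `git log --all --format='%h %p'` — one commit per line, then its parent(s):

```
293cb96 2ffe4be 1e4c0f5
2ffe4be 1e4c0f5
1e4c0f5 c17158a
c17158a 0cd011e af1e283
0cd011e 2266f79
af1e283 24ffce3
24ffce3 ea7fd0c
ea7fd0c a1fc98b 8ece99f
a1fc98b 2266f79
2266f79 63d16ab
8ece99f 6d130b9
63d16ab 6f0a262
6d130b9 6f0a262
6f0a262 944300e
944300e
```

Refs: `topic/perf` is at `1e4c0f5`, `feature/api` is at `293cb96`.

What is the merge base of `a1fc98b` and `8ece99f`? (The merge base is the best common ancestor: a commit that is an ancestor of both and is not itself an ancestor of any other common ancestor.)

Ancestors of a1fc98b: {2266f79, 63d16ab, 6f0a262, 944300e, a1fc98b}.
Ancestors of 8ece99f: {6d130b9, 6f0a262, 8ece99f, 944300e}.
Common ancestors: {6f0a262, 944300e}.
Among these, 6f0a262 is not an ancestor of any other common ancestor — it is the merge base.

6f0a262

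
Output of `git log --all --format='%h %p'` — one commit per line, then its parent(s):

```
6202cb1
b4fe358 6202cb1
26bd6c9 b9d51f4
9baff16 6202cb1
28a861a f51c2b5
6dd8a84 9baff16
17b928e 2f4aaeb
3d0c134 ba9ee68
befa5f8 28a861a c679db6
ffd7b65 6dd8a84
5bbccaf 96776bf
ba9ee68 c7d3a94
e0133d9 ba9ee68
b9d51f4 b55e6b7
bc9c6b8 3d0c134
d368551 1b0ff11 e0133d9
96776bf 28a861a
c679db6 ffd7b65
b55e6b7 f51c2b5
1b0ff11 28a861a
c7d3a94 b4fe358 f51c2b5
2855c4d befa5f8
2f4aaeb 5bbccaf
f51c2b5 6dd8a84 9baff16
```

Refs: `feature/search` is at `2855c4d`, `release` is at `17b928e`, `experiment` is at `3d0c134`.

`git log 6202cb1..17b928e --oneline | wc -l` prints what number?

Reachable from 17b928e: {17b928e, 28a861a, 2f4aaeb, 5bbccaf, 6202cb1, 6dd8a84, 96776bf, 9baff16, f51c2b5}.
Reachable from 6202cb1: {6202cb1}.
In 17b928e's history but not 6202cb1's: {17b928e, 28a861a, 2f4aaeb, 5bbccaf, 6dd8a84, 96776bf, 9baff16, f51c2b5} — 8 commits.

8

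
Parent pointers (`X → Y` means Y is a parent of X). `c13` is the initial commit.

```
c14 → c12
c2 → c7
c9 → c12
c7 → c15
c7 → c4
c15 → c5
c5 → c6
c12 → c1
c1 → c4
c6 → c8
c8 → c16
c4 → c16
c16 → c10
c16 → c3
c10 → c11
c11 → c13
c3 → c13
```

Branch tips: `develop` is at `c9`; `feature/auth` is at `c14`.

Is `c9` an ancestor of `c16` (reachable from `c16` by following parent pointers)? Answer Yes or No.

No

Ancestors of c16: {c10, c11, c13, c16, c3}.
c9 is not in that set, so it is not an ancestor of c16.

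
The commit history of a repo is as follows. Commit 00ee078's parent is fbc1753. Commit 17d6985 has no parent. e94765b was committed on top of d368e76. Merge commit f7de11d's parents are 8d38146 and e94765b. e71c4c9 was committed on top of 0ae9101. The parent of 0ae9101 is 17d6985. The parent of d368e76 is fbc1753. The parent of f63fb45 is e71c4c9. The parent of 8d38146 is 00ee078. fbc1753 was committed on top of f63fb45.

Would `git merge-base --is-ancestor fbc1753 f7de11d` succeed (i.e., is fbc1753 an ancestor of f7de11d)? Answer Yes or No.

Yes

Ancestors of f7de11d (commits reachable by following parents): {00ee078, 0ae9101, 17d6985, 8d38146, d368e76, e71c4c9, e94765b, f63fb45, f7de11d, fbc1753}.
fbc1753 is in that set, so it is an ancestor of f7de11d.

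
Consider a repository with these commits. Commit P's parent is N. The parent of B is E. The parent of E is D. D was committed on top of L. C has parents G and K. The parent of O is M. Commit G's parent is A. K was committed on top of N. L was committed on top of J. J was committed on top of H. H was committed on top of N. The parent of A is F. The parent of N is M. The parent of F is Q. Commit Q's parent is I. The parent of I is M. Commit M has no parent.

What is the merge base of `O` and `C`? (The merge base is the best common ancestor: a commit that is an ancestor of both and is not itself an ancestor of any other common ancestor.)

M

Ancestors of O: {M, O}.
Ancestors of C: {A, C, F, G, I, K, M, N, Q}.
Common ancestors: {M}.
The only common ancestor is M, so it is the merge base.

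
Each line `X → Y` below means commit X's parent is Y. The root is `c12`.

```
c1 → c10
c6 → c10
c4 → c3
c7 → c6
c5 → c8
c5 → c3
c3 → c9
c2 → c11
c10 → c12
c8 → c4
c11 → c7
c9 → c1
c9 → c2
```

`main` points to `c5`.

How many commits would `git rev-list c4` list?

10

Walking parent pointers from c4: reachable set = {c1, c10, c11, c12, c2, c3, c4, c6, c7, c9}.
That is 10 commits.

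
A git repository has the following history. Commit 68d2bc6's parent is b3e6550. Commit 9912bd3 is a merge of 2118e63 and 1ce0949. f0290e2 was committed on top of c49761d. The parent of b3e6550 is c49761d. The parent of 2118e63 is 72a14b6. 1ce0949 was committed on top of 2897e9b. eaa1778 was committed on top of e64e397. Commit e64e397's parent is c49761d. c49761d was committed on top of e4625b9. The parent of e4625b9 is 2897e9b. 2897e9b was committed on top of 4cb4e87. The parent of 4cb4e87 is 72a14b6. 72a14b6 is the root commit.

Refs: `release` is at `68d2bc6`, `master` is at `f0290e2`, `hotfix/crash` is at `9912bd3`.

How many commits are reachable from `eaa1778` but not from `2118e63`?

Reachable from eaa1778: {2897e9b, 4cb4e87, 72a14b6, c49761d, e4625b9, e64e397, eaa1778}.
Reachable from 2118e63: {2118e63, 72a14b6}.
In eaa1778's history but not 2118e63's: {2897e9b, 4cb4e87, c49761d, e4625b9, e64e397, eaa1778} — 6 commits.

6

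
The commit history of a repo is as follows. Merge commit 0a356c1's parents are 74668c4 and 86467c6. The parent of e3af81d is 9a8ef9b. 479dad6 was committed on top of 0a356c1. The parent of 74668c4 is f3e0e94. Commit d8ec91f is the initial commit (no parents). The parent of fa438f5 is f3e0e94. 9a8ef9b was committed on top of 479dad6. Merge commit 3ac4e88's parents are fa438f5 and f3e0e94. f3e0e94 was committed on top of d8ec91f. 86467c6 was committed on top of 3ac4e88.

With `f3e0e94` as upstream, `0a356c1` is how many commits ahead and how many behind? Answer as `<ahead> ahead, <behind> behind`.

5 ahead, 0 behind

Reachable from 0a356c1: {0a356c1, 3ac4e88, 74668c4, 86467c6, d8ec91f, f3e0e94, fa438f5}.
Reachable from f3e0e94: {d8ec91f, f3e0e94}.
Only in 0a356c1's history (ahead): {0a356c1, 3ac4e88, 74668c4, 86467c6, fa438f5} — 5.
Only in f3e0e94's history (behind): {} — 0.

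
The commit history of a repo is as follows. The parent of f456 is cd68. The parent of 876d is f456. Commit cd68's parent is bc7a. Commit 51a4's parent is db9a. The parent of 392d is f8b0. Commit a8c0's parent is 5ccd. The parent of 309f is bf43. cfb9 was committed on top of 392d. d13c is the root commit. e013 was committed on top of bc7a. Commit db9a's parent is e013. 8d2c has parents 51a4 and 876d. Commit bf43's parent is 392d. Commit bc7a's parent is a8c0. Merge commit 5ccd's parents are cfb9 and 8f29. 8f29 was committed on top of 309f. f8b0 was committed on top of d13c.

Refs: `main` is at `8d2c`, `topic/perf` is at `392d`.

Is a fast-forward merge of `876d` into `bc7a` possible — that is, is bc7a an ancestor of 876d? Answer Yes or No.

A fast-forward from bc7a to 876d is possible iff bc7a is an ancestor of 876d.
Ancestors of 876d: {309f, 392d, 5ccd, 876d, 8f29, a8c0, bc7a, bf43, cd68, cfb9, d13c, f456, f8b0}.
bc7a is among them, so fast-forward is possible.

Yes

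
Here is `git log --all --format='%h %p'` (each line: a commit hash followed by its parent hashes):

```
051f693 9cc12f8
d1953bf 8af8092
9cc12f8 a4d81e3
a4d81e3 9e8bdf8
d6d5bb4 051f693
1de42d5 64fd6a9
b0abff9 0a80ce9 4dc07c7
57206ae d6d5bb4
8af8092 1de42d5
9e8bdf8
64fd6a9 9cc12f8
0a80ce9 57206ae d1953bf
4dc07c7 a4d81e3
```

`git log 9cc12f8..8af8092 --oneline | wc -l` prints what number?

Reachable from 8af8092: {1de42d5, 64fd6a9, 8af8092, 9cc12f8, 9e8bdf8, a4d81e3}.
Reachable from 9cc12f8: {9cc12f8, 9e8bdf8, a4d81e3}.
In 8af8092's history but not 9cc12f8's: {1de42d5, 64fd6a9, 8af8092} — 3 commits.

3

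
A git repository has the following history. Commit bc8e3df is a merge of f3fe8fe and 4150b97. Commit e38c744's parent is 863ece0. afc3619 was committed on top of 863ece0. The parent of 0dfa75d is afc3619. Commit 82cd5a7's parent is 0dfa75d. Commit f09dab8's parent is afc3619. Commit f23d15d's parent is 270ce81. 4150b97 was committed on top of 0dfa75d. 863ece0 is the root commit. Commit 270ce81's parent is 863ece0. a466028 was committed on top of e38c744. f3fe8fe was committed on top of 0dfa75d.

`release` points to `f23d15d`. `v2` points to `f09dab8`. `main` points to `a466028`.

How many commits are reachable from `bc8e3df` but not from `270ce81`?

5

Reachable from bc8e3df: {0dfa75d, 4150b97, 863ece0, afc3619, bc8e3df, f3fe8fe}.
Reachable from 270ce81: {270ce81, 863ece0}.
In bc8e3df's history but not 270ce81's: {0dfa75d, 4150b97, afc3619, bc8e3df, f3fe8fe} — 5 commits.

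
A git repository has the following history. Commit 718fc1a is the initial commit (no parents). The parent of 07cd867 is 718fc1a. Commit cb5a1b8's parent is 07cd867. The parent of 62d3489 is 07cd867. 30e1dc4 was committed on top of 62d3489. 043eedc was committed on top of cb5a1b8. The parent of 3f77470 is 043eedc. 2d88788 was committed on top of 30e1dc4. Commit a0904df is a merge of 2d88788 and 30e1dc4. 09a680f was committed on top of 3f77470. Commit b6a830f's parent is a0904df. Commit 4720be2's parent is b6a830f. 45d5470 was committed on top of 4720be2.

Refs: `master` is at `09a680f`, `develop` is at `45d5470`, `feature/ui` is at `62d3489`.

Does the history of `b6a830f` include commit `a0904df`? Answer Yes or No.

Yes

Ancestors of b6a830f (commits reachable by following parents): {07cd867, 2d88788, 30e1dc4, 62d3489, 718fc1a, a0904df, b6a830f}.
a0904df is in that set, so it is an ancestor of b6a830f.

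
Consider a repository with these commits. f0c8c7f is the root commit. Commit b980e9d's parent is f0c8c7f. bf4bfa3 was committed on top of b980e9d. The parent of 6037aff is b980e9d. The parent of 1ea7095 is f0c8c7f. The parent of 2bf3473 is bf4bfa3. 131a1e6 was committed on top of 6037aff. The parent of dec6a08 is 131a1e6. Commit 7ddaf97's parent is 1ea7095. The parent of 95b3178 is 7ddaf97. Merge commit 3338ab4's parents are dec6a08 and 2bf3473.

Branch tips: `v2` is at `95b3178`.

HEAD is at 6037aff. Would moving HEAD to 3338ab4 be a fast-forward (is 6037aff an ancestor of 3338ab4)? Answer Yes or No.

A fast-forward from 6037aff to 3338ab4 is possible iff 6037aff is an ancestor of 3338ab4.
Ancestors of 3338ab4: {131a1e6, 2bf3473, 3338ab4, 6037aff, b980e9d, bf4bfa3, dec6a08, f0c8c7f}.
6037aff is among them, so fast-forward is possible.

Yes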